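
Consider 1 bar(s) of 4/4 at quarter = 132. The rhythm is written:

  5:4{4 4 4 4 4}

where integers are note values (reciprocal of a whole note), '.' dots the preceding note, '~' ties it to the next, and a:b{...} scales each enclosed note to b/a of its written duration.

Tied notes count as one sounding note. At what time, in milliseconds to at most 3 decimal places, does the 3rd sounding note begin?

1. 0.0ms @ 0 + 363.636ms (4/5)
2. 363.636ms @ 4/5 + 363.636ms (4/5)
3. 727.273ms @ 8/5 + 363.636ms (4/5)
4. 1090.909ms @ 12/5 + 363.636ms (4/5)
5. 1454.545ms @ 16/5 + 363.636ms (4/5)

note 3 onset = 8/5b = 727.273ms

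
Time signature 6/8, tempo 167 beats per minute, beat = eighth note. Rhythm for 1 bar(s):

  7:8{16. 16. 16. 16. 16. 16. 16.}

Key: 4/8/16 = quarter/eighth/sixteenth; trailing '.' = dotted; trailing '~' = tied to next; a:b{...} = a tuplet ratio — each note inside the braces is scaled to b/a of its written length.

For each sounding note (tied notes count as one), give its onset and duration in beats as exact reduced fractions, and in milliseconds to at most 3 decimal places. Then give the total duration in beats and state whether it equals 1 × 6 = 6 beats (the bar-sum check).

1) 0.0ms=0b +307.956ms=6/7b
2) 307.956ms=6/7b +307.956ms=6/7b
3) 615.911ms=12/7b +307.956ms=6/7b
4) 923.867ms=18/7b +307.956ms=6/7b
5) 1231.822ms=24/7b +307.956ms=6/7b
6) 1539.778ms=30/7b +307.956ms=6/7b
7) 1847.733ms=36/7b +307.956ms=6/7b
Σ=6b of 6 (167bpm 6/8) — PASS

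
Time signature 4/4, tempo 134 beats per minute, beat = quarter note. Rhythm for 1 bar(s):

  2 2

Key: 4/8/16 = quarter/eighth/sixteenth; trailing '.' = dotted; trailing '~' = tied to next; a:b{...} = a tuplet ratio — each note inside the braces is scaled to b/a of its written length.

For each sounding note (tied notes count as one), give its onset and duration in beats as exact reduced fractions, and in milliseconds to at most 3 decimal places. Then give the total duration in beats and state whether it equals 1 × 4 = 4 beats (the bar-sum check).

1) 0.0ms=0b +895.522ms=2b
2) 895.522ms=2b +895.522ms=2b
Σ=4b of 4 (134bpm 4/4) — PASS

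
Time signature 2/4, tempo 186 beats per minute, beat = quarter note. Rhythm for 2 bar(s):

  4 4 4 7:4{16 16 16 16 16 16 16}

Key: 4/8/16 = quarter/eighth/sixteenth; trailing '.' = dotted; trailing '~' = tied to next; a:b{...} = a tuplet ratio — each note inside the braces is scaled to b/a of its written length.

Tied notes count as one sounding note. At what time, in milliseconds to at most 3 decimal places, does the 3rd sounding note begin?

1. 0.0ms @ 0 + 322.581ms (1)
2. 322.581ms @ 1 + 322.581ms (1)
3. 645.161ms @ 2 + 322.581ms (1)
4. 967.742ms @ 3 + 46.083ms (1/7)
5. 1013.825ms @ 22/7 + 46.083ms (1/7)
6. 1059.908ms @ 23/7 + 46.083ms (1/7)
7. 1105.991ms @ 24/7 + 46.083ms (1/7)
8. 1152.074ms @ 25/7 + 46.083ms (1/7)
9. 1198.157ms @ 26/7 + 46.083ms (1/7)
10. 1244.24ms @ 27/7 + 46.083ms (1/7)

note 3 onset = 2b = 645.161ms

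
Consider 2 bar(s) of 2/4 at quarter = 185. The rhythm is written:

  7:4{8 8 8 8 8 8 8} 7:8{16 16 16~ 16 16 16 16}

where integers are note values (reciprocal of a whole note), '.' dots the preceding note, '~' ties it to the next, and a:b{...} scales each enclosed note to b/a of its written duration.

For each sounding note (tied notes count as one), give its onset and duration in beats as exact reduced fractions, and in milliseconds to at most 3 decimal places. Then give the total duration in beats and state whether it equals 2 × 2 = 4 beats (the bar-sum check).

1) 0.0ms=0b +92.664ms=2/7b
2) 92.664ms=2/7b +92.664ms=2/7b
3) 185.328ms=4/7b +92.664ms=2/7b
4) 277.992ms=6/7b +92.664ms=2/7b
5) 370.656ms=8/7b +92.664ms=2/7b
6) 463.32ms=10/7b +92.664ms=2/7b
7) 555.985ms=12/7b +92.664ms=2/7b
8) 648.649ms=2b +92.664ms=2/7b
9) 741.313ms=16/7b +92.664ms=2/7b
10) 833.977ms=18/7b +185.328ms=4/7b
11) 1019.305ms=22/7b +92.664ms=2/7b
12) 1111.969ms=24/7b +92.664ms=2/7b
13) 1204.633ms=26/7b +92.664ms=2/7b
Σ=4b of 4 (185bpm 2/4) — PASS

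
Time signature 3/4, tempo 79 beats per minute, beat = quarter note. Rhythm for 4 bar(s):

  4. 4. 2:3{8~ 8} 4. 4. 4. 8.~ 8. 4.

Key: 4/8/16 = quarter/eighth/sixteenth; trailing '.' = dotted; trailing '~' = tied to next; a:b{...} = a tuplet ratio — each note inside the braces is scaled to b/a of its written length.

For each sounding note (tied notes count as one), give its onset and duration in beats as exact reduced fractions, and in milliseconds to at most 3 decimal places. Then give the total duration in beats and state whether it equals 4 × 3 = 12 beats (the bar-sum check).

1) 0.0ms=0b +1139.241ms=3/2b
2) 1139.241ms=3/2b +1139.241ms=3/2b
3) 2278.481ms=3b +1139.241ms=3/2b
4) 3417.722ms=9/2b +1139.241ms=3/2b
5) 4556.962ms=6b +1139.241ms=3/2b
6) 5696.203ms=15/2b +1139.241ms=3/2b
7) 6835.443ms=9b +1139.241ms=3/2b
8) 7974.684ms=21/2b +1139.241ms=3/2b
Σ=12b of 12 (79bpm 3/4) — PASS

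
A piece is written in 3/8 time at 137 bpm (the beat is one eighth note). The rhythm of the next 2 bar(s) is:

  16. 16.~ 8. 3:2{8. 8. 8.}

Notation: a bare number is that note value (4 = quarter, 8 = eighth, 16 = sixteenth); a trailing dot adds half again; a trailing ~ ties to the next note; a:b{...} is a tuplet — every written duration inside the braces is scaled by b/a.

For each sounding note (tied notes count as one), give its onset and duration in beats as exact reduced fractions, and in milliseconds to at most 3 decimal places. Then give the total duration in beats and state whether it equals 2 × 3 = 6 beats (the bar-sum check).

1) 0.0ms=0b +328.467ms=3/4b
2) 328.467ms=3/4b +985.401ms=9/4b
3) 1313.869ms=3b +437.956ms=1b
4) 1751.825ms=4b +437.956ms=1b
5) 2189.781ms=5b +437.956ms=1b
Σ=6b of 6 (137bpm 3/8) — PASS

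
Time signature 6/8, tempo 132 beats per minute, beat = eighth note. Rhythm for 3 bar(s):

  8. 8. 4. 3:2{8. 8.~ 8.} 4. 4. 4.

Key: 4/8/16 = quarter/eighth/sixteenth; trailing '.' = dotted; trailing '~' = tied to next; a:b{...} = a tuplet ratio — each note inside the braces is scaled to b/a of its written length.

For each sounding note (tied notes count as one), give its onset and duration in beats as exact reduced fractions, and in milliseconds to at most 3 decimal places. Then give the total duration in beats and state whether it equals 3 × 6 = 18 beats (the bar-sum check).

1) 0.0ms=0b +681.818ms=3/2b
2) 681.818ms=3/2b +681.818ms=3/2b
3) 1363.636ms=3b +1363.636ms=3b
4) 2727.273ms=6b +454.545ms=1b
5) 3181.818ms=7b +909.091ms=2b
6) 4090.909ms=9b +1363.636ms=3b
7) 5454.545ms=12b +1363.636ms=3b
8) 6818.182ms=15b +1363.636ms=3b
Σ=18b of 18 (132bpm 6/8) — PASS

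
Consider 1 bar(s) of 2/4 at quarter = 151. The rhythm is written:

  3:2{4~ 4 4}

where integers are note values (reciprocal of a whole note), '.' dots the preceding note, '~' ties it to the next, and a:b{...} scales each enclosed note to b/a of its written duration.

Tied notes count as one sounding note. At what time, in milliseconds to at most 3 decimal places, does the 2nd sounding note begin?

1. 0.0ms @ 0 + 529.801ms (4/3)
2. 529.801ms @ 4/3 + 264.901ms (2/3)

note 2 onset = 4/3b = 529.801ms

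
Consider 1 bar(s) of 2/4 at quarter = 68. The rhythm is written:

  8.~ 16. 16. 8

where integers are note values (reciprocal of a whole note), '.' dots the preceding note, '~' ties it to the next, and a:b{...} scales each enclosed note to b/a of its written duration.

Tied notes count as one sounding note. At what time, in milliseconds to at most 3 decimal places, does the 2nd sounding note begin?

1. 0.0ms @ 0 + 992.647ms (9/8)
2. 992.647ms @ 9/8 + 330.882ms (3/8)
3. 1323.529ms @ 3/2 + 441.176ms (1/2)

note 2 onset = 9/8b = 992.647ms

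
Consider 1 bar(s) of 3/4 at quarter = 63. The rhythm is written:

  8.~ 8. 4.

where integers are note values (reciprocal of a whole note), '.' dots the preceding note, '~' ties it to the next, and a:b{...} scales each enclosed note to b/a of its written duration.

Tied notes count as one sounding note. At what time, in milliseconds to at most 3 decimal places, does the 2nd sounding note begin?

1. 0.0ms @ 0 + 1428.571ms (3/2)
2. 1428.571ms @ 3/2 + 1428.571ms (3/2)

note 2 onset = 3/2b = 1428.571ms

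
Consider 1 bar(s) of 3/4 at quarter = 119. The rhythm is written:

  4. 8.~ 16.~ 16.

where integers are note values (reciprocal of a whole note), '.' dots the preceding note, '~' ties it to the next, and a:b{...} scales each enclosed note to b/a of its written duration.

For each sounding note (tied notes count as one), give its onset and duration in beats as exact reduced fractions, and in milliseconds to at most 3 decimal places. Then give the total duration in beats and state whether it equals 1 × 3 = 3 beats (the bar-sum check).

1) 0.0ms=0b +756.303ms=3/2b
2) 756.303ms=3/2b +756.303ms=3/2b
Σ=3b of 3 (119bpm 3/4) — PASS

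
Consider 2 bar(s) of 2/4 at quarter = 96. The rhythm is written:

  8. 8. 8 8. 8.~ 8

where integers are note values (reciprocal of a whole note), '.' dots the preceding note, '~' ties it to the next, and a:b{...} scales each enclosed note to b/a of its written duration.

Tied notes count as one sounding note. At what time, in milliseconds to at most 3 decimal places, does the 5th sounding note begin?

note 5 onset = 11/4b = 1718.75ms

1. 0.0ms @ 0 + 468.75ms (3/4)
2. 468.75ms @ 3/4 + 468.75ms (3/4)
3. 937.5ms @ 3/2 + 312.5ms (1/2)
4. 1250.0ms @ 2 + 468.75ms (3/4)
5. 1718.75ms @ 11/4 + 781.25ms (5/4)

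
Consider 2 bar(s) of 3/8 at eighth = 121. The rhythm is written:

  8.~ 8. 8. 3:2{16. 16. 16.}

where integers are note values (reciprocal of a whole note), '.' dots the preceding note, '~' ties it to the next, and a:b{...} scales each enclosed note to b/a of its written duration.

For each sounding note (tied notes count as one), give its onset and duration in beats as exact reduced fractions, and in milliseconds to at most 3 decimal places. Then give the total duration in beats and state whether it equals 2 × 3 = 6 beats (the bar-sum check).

1) 0.0ms=0b +1487.603ms=3b
2) 1487.603ms=3b +743.802ms=3/2b
3) 2231.405ms=9/2b +247.934ms=1/2b
4) 2479.339ms=5b +247.934ms=1/2b
5) 2727.273ms=11/2b +247.934ms=1/2b
Σ=6b of 6 (121bpm 3/8) — PASS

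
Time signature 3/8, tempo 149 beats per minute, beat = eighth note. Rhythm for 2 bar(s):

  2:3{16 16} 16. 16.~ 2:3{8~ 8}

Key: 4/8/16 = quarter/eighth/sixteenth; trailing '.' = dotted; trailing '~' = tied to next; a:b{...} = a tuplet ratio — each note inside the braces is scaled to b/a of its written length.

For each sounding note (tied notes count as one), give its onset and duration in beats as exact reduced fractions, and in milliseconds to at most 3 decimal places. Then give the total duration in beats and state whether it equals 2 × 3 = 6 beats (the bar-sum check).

1) 0.0ms=0b +302.013ms=3/4b
2) 302.013ms=3/4b +302.013ms=3/4b
3) 604.027ms=3/2b +302.013ms=3/4b
4) 906.04ms=9/4b +1510.067ms=15/4b
Σ=6b of 6 (149bpm 3/8) — PASS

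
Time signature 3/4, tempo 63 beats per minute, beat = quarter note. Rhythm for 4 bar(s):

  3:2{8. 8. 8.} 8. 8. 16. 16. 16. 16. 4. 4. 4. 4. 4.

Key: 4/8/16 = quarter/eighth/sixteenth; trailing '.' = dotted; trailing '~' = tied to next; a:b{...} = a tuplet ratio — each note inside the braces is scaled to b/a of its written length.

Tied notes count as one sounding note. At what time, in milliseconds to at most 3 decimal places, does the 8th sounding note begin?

note 8 onset = 15/4b = 3571.429ms

1. 0.0ms @ 0 + 476.19ms (1/2)
2. 476.19ms @ 1/2 + 476.19ms (1/2)
3. 952.381ms @ 1 + 476.19ms (1/2)
4. 1428.571ms @ 3/2 + 714.286ms (3/4)
5. 2142.857ms @ 9/4 + 714.286ms (3/4)
6. 2857.143ms @ 3 + 357.143ms (3/8)
7. 3214.286ms @ 27/8 + 357.143ms (3/8)
8. 3571.429ms @ 15/4 + 357.143ms (3/8)
9. 3928.571ms @ 33/8 + 357.143ms (3/8)
10. 4285.714ms @ 9/2 + 1428.571ms (3/2)
11. 5714.286ms @ 6 + 1428.571ms (3/2)
12. 7142.857ms @ 15/2 + 1428.571ms (3/2)
13. 8571.429ms @ 9 + 1428.571ms (3/2)
14. 10000.0ms @ 21/2 + 1428.571ms (3/2)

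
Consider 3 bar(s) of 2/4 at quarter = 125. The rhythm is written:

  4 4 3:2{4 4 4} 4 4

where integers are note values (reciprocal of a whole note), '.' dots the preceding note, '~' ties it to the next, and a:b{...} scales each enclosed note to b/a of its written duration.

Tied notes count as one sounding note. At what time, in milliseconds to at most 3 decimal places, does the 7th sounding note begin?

note 7 onset = 5b = 2400.0ms

1. 0.0ms @ 0 + 480.0ms (1)
2. 480.0ms @ 1 + 480.0ms (1)
3. 960.0ms @ 2 + 320.0ms (2/3)
4. 1280.0ms @ 8/3 + 320.0ms (2/3)
5. 1600.0ms @ 10/3 + 320.0ms (2/3)
6. 1920.0ms @ 4 + 480.0ms (1)
7. 2400.0ms @ 5 + 480.0ms (1)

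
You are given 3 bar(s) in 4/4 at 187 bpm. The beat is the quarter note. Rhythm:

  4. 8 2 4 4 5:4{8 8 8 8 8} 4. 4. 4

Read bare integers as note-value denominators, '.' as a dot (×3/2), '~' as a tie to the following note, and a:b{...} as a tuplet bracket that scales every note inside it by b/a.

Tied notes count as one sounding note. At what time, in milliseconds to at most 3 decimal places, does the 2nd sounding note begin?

note 2 onset = 3/2b = 481.283ms

1. 0.0ms @ 0 + 481.283ms (3/2)
2. 481.283ms @ 3/2 + 160.428ms (1/2)
3. 641.711ms @ 2 + 641.711ms (2)
4. 1283.422ms @ 4 + 320.856ms (1)
5. 1604.278ms @ 5 + 320.856ms (1)
6. 1925.134ms @ 6 + 128.342ms (2/5)
7. 2053.476ms @ 32/5 + 128.342ms (2/5)
8. 2181.818ms @ 34/5 + 128.342ms (2/5)
9. 2310.16ms @ 36/5 + 128.342ms (2/5)
10. 2438.503ms @ 38/5 + 128.342ms (2/5)
11. 2566.845ms @ 8 + 481.283ms (3/2)
12. 3048.128ms @ 19/2 + 481.283ms (3/2)
13. 3529.412ms @ 11 + 320.856ms (1)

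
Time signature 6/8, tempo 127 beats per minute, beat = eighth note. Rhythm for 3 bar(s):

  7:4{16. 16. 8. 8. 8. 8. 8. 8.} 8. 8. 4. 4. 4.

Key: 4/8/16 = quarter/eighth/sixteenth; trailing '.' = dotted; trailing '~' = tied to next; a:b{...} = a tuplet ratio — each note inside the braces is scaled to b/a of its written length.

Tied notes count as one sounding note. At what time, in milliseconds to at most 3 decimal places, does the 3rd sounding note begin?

note 3 onset = 6/7b = 404.949ms

1. 0.0ms @ 0 + 202.475ms (3/7)
2. 202.475ms @ 3/7 + 202.475ms (3/7)
3. 404.949ms @ 6/7 + 404.949ms (6/7)
4. 809.899ms @ 12/7 + 404.949ms (6/7)
5. 1214.848ms @ 18/7 + 404.949ms (6/7)
6. 1619.798ms @ 24/7 + 404.949ms (6/7)
7. 2024.747ms @ 30/7 + 404.949ms (6/7)
8. 2429.696ms @ 36/7 + 404.949ms (6/7)
9. 2834.646ms @ 6 + 708.661ms (3/2)
10. 3543.307ms @ 15/2 + 708.661ms (3/2)
11. 4251.969ms @ 9 + 1417.323ms (3)
12. 5669.291ms @ 12 + 1417.323ms (3)
13. 7086.614ms @ 15 + 1417.323ms (3)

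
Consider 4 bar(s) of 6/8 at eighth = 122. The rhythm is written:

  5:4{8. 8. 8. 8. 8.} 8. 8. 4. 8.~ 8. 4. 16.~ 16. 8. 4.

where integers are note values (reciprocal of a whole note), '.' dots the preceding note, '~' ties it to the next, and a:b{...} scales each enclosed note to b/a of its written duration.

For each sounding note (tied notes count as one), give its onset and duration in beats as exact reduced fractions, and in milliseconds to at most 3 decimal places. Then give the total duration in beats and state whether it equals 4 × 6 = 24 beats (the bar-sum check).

1) 0.0ms=0b +590.164ms=6/5b
2) 590.164ms=6/5b +590.164ms=6/5b
3) 1180.328ms=12/5b +590.164ms=6/5b
4) 1770.492ms=18/5b +590.164ms=6/5b
5) 2360.656ms=24/5b +590.164ms=6/5b
6) 2950.82ms=6b +737.705ms=3/2b
7) 3688.525ms=15/2b +737.705ms=3/2b
8) 4426.23ms=9b +1475.41ms=3b
9) 5901.639ms=12b +1475.41ms=3b
10) 7377.049ms=15b +1475.41ms=3b
11) 8852.459ms=18b +737.705ms=3/2b
12) 9590.164ms=39/2b +737.705ms=3/2b
13) 10327.869ms=21b +1475.41ms=3b
Σ=24b of 24 (122bpm 6/8) — PASS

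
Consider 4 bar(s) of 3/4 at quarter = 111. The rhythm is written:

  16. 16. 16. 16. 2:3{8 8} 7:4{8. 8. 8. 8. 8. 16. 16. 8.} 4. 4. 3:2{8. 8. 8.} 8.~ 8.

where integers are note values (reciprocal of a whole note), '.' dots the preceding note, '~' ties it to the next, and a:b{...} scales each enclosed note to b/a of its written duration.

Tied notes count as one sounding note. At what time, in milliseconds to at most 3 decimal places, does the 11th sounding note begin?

1. 0.0ms @ 0 + 202.703ms (3/8)
2. 202.703ms @ 3/8 + 202.703ms (3/8)
3. 405.405ms @ 3/4 + 202.703ms (3/8)
4. 608.108ms @ 9/8 + 202.703ms (3/8)
5. 810.811ms @ 3/2 + 405.405ms (3/4)
6. 1216.216ms @ 9/4 + 405.405ms (3/4)
7. 1621.622ms @ 3 + 231.66ms (3/7)
8. 1853.282ms @ 24/7 + 231.66ms (3/7)
9. 2084.942ms @ 27/7 + 231.66ms (3/7)
10. 2316.602ms @ 30/7 + 231.66ms (3/7)
11. 2548.263ms @ 33/7 + 231.66ms (3/7)
12. 2779.923ms @ 36/7 + 115.83ms (3/14)
13. 2895.753ms @ 75/14 + 115.83ms (3/14)
14. 3011.583ms @ 39/7 + 231.66ms (3/7)
15. 3243.243ms @ 6 + 810.811ms (3/2)
16. 4054.054ms @ 15/2 + 810.811ms (3/2)
17. 4864.865ms @ 9 + 270.27ms (1/2)
18. 5135.135ms @ 19/2 + 270.27ms (1/2)
19. 5405.405ms @ 10 + 270.27ms (1/2)
20. 5675.676ms @ 21/2 + 810.811ms (3/2)

note 11 onset = 33/7b = 2548.263ms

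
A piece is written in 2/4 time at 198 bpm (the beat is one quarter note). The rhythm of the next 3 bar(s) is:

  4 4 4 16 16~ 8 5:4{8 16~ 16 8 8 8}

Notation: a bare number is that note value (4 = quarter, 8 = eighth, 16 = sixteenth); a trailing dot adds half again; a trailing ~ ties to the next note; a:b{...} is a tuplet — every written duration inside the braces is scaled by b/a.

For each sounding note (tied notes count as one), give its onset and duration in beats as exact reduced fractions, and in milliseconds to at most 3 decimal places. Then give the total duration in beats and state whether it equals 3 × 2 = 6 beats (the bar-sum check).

1) 0.0ms=0b +303.03ms=1b
2) 303.03ms=1b +303.03ms=1b
3) 606.061ms=2b +303.03ms=1b
4) 909.091ms=3b +75.758ms=1/4b
5) 984.848ms=13/4b +227.273ms=3/4b
6) 1212.121ms=4b +121.212ms=2/5b
7) 1333.333ms=22/5b +121.212ms=2/5b
8) 1454.545ms=24/5b +121.212ms=2/5b
9) 1575.758ms=26/5b +121.212ms=2/5b
10) 1696.97ms=28/5b +121.212ms=2/5b
Σ=6b of 6 (198bpm 2/4) — PASS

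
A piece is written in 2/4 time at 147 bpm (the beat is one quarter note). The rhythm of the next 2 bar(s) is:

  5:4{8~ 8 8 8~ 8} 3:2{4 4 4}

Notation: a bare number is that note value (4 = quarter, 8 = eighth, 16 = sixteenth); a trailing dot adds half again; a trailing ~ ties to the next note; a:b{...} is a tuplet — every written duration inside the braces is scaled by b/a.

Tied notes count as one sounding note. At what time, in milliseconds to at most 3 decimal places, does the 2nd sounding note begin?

1. 0.0ms @ 0 + 326.531ms (4/5)
2. 326.531ms @ 4/5 + 163.265ms (2/5)
3. 489.796ms @ 6/5 + 326.531ms (4/5)
4. 816.327ms @ 2 + 272.109ms (2/3)
5. 1088.435ms @ 8/3 + 272.109ms (2/3)
6. 1360.544ms @ 10/3 + 272.109ms (2/3)

note 2 onset = 4/5b = 326.531ms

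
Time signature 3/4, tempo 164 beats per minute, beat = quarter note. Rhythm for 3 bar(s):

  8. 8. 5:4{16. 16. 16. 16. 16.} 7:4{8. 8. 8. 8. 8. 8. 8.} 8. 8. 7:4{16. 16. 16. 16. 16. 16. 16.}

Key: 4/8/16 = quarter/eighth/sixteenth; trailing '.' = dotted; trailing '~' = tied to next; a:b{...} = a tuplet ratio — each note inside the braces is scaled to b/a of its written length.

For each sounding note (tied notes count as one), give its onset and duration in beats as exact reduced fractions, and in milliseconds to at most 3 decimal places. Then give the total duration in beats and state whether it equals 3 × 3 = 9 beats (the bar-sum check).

1) 0.0ms=0b +274.39ms=3/4b
2) 274.39ms=3/4b +274.39ms=3/4b
3) 548.78ms=3/2b +109.756ms=3/10b
4) 658.537ms=9/5b +109.756ms=3/10b
5) 768.293ms=21/10b +109.756ms=3/10b
6) 878.049ms=12/5b +109.756ms=3/10b
7) 987.805ms=27/10b +109.756ms=3/10b
8) 1097.561ms=3b +156.794ms=3/7b
9) 1254.355ms=24/7b +156.794ms=3/7b
10) 1411.15ms=27/7b +156.794ms=3/7b
11) 1567.944ms=30/7b +156.794ms=3/7b
12) 1724.739ms=33/7b +156.794ms=3/7b
13) 1881.533ms=36/7b +156.794ms=3/7b
14) 2038.328ms=39/7b +156.794ms=3/7b
15) 2195.122ms=6b +274.39ms=3/4b
16) 2469.512ms=27/4b +274.39ms=3/4b
17) 2743.902ms=15/2b +78.397ms=3/14b
18) 2822.3ms=54/7b +78.397ms=3/14b
19) 2900.697ms=111/14b +78.397ms=3/14b
20) 2979.094ms=57/7b +78.397ms=3/14b
21) 3057.491ms=117/14b +78.397ms=3/14b
22) 3135.889ms=60/7b +78.397ms=3/14b
23) 3214.286ms=123/14b +78.397ms=3/14b
Σ=9b of 9 (164bpm 3/4) — PASS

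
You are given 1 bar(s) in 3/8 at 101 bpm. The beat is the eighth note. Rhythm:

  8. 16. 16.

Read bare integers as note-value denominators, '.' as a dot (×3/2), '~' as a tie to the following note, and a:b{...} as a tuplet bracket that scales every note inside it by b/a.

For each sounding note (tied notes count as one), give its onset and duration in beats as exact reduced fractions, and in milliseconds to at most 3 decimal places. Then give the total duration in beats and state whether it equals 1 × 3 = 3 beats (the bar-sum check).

1) 0.0ms=0b +891.089ms=3/2b
2) 891.089ms=3/2b +445.545ms=3/4b
3) 1336.634ms=9/4b +445.545ms=3/4b
Σ=3b of 3 (101bpm 3/8) — PASS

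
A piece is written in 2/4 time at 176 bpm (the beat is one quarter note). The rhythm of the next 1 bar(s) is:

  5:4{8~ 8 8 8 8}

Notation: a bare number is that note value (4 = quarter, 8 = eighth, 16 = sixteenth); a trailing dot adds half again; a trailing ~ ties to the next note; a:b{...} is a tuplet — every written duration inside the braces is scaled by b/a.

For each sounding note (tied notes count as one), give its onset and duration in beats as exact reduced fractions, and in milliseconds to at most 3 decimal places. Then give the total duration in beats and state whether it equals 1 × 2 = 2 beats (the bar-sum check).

1) 0.0ms=0b +272.727ms=4/5b
2) 272.727ms=4/5b +136.364ms=2/5b
3) 409.091ms=6/5b +136.364ms=2/5b
4) 545.455ms=8/5b +136.364ms=2/5b
Σ=2b of 2 (176bpm 2/4) — PASS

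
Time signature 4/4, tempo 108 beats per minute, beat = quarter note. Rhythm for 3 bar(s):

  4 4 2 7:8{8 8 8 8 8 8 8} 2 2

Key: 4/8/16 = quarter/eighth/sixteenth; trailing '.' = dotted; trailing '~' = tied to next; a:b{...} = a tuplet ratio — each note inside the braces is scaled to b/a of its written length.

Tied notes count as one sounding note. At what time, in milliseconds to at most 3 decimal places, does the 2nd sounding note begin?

1. 0.0ms @ 0 + 555.556ms (1)
2. 555.556ms @ 1 + 555.556ms (1)
3. 1111.111ms @ 2 + 1111.111ms (2)
4. 2222.222ms @ 4 + 317.46ms (4/7)
5. 2539.683ms @ 32/7 + 317.46ms (4/7)
6. 2857.143ms @ 36/7 + 317.46ms (4/7)
7. 3174.603ms @ 40/7 + 317.46ms (4/7)
8. 3492.063ms @ 44/7 + 317.46ms (4/7)
9. 3809.524ms @ 48/7 + 317.46ms (4/7)
10. 4126.984ms @ 52/7 + 317.46ms (4/7)
11. 4444.444ms @ 8 + 1111.111ms (2)
12. 5555.556ms @ 10 + 1111.111ms (2)

note 2 onset = 1b = 555.556ms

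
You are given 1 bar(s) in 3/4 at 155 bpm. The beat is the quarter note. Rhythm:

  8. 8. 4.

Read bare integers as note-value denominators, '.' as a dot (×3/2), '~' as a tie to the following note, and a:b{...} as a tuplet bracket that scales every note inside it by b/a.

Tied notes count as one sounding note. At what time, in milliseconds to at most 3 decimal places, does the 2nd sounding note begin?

1. 0.0ms @ 0 + 290.323ms (3/4)
2. 290.323ms @ 3/4 + 290.323ms (3/4)
3. 580.645ms @ 3/2 + 580.645ms (3/2)

note 2 onset = 3/4b = 290.323ms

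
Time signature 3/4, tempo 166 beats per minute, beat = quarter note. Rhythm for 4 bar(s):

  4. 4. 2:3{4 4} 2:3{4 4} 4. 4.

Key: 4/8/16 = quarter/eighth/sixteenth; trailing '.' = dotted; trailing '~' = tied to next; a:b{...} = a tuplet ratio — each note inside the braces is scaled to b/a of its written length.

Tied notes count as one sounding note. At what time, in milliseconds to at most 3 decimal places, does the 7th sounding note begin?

1. 0.0ms @ 0 + 542.169ms (3/2)
2. 542.169ms @ 3/2 + 542.169ms (3/2)
3. 1084.337ms @ 3 + 542.169ms (3/2)
4. 1626.506ms @ 9/2 + 542.169ms (3/2)
5. 2168.675ms @ 6 + 542.169ms (3/2)
6. 2710.843ms @ 15/2 + 542.169ms (3/2)
7. 3253.012ms @ 9 + 542.169ms (3/2)
8. 3795.181ms @ 21/2 + 542.169ms (3/2)

note 7 onset = 9b = 3253.012ms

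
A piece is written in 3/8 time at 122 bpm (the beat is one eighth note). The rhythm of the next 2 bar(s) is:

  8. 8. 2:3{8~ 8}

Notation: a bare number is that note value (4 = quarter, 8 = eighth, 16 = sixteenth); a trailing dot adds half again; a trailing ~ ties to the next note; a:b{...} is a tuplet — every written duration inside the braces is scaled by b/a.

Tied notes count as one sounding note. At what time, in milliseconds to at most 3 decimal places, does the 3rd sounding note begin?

1. 0.0ms @ 0 + 737.705ms (3/2)
2. 737.705ms @ 3/2 + 737.705ms (3/2)
3. 1475.41ms @ 3 + 1475.41ms (3)

note 3 onset = 3b = 1475.41ms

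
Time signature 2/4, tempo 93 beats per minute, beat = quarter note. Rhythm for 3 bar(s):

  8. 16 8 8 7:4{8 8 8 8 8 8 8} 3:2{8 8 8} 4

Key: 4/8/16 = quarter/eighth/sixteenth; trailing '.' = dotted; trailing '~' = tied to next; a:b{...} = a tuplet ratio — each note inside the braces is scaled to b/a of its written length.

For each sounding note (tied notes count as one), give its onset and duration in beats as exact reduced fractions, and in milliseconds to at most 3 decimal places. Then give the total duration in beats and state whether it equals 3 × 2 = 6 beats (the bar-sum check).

1) 0.0ms=0b +483.871ms=3/4b
2) 483.871ms=3/4b +161.29ms=1/4b
3) 645.161ms=1b +322.581ms=1/2b
4) 967.742ms=3/2b +322.581ms=1/2b
5) 1290.323ms=2b +184.332ms=2/7b
6) 1474.654ms=16/7b +184.332ms=2/7b
7) 1658.986ms=18/7b +184.332ms=2/7b
8) 1843.318ms=20/7b +184.332ms=2/7b
9) 2027.65ms=22/7b +184.332ms=2/7b
10) 2211.982ms=24/7b +184.332ms=2/7b
11) 2396.313ms=26/7b +184.332ms=2/7b
12) 2580.645ms=4b +215.054ms=1/3b
13) 2795.699ms=13/3b +215.054ms=1/3b
14) 3010.753ms=14/3b +215.054ms=1/3b
15) 3225.806ms=5b +645.161ms=1b
Σ=6b of 6 (93bpm 2/4) — PASS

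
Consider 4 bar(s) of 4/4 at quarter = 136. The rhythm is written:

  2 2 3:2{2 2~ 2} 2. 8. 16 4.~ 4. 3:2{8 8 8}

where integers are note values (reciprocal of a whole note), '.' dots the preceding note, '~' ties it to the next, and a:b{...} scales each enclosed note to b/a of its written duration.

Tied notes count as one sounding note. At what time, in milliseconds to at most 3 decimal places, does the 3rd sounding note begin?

note 3 onset = 4b = 1764.706ms

1. 0.0ms @ 0 + 882.353ms (2)
2. 882.353ms @ 2 + 882.353ms (2)
3. 1764.706ms @ 4 + 588.235ms (4/3)
4. 2352.941ms @ 16/3 + 1176.471ms (8/3)
5. 3529.412ms @ 8 + 1323.529ms (3)
6. 4852.941ms @ 11 + 330.882ms (3/4)
7. 5183.824ms @ 47/4 + 110.294ms (1/4)
8. 5294.118ms @ 12 + 1323.529ms (3)
9. 6617.647ms @ 15 + 147.059ms (1/3)
10. 6764.706ms @ 46/3 + 147.059ms (1/3)
11. 6911.765ms @ 47/3 + 147.059ms (1/3)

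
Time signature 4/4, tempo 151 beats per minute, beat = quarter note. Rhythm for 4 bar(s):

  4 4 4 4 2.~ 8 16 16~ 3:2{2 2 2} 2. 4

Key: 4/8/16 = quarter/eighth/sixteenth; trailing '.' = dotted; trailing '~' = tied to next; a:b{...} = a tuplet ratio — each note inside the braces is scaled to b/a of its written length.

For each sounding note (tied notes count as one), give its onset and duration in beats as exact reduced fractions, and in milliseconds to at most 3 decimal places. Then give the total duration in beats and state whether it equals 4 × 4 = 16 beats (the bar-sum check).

1) 0.0ms=0b +397.351ms=1b
2) 397.351ms=1b +397.351ms=1b
3) 794.702ms=2b +397.351ms=1b
4) 1192.053ms=3b +397.351ms=1b
5) 1589.404ms=4b +1390.728ms=7/2b
6) 2980.132ms=15/2b +99.338ms=1/4b
7) 3079.47ms=31/4b +629.139ms=19/12b
8) 3708.609ms=28/3b +529.801ms=4/3b
9) 4238.411ms=32/3b +529.801ms=4/3b
10) 4768.212ms=12b +1192.053ms=3b
11) 5960.265ms=15b +397.351ms=1b
Σ=16b of 16 (151bpm 4/4) — PASS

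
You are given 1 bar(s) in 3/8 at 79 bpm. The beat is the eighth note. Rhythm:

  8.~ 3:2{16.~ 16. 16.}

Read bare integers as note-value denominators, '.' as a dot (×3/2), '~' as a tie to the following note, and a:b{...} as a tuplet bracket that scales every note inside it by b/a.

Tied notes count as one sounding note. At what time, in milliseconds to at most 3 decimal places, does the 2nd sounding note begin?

1. 0.0ms @ 0 + 1898.734ms (5/2)
2. 1898.734ms @ 5/2 + 379.747ms (1/2)

note 2 onset = 5/2b = 1898.734ms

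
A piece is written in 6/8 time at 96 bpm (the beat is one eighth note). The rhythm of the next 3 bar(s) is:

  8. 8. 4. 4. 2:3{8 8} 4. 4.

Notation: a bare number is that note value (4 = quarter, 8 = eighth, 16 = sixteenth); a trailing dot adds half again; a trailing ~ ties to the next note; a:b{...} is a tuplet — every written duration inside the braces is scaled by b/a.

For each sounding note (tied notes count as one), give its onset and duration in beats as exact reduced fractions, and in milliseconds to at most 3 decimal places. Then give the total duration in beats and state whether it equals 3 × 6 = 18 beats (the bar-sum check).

1) 0.0ms=0b +937.5ms=3/2b
2) 937.5ms=3/2b +937.5ms=3/2b
3) 1875.0ms=3b +1875.0ms=3b
4) 3750.0ms=6b +1875.0ms=3b
5) 5625.0ms=9b +937.5ms=3/2b
6) 6562.5ms=21/2b +937.5ms=3/2b
7) 7500.0ms=12b +1875.0ms=3b
8) 9375.0ms=15b +1875.0ms=3b
Σ=18b of 18 (96bpm 6/8) — PASS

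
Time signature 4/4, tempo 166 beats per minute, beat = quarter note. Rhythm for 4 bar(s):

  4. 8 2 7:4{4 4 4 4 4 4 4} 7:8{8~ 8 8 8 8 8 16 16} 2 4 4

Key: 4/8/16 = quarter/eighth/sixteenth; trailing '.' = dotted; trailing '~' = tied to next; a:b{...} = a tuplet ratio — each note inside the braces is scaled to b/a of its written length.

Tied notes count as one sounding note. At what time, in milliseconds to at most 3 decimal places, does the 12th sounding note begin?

note 12 onset = 64/7b = 3304.647ms

1. 0.0ms @ 0 + 542.169ms (3/2)
2. 542.169ms @ 3/2 + 180.723ms (1/2)
3. 722.892ms @ 2 + 722.892ms (2)
4. 1445.783ms @ 4 + 206.54ms (4/7)
5. 1652.324ms @ 32/7 + 206.54ms (4/7)
6. 1858.864ms @ 36/7 + 206.54ms (4/7)
7. 2065.404ms @ 40/7 + 206.54ms (4/7)
8. 2271.945ms @ 44/7 + 206.54ms (4/7)
9. 2478.485ms @ 48/7 + 206.54ms (4/7)
10. 2685.026ms @ 52/7 + 206.54ms (4/7)
11. 2891.566ms @ 8 + 413.081ms (8/7)
12. 3304.647ms @ 64/7 + 206.54ms (4/7)
13. 3511.188ms @ 68/7 + 206.54ms (4/7)
14. 3717.728ms @ 72/7 + 206.54ms (4/7)
15. 3924.269ms @ 76/7 + 206.54ms (4/7)
16. 4130.809ms @ 80/7 + 103.27ms (2/7)
17. 4234.079ms @ 82/7 + 103.27ms (2/7)
18. 4337.349ms @ 12 + 722.892ms (2)
19. 5060.241ms @ 14 + 361.446ms (1)
20. 5421.687ms @ 15 + 361.446ms (1)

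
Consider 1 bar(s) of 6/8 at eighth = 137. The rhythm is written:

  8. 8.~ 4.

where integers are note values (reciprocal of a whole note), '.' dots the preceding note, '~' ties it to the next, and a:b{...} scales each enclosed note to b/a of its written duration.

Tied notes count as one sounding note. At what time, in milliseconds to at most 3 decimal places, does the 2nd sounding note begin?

note 2 onset = 3/2b = 656.934ms

1. 0.0ms @ 0 + 656.934ms (3/2)
2. 656.934ms @ 3/2 + 1970.803ms (9/2)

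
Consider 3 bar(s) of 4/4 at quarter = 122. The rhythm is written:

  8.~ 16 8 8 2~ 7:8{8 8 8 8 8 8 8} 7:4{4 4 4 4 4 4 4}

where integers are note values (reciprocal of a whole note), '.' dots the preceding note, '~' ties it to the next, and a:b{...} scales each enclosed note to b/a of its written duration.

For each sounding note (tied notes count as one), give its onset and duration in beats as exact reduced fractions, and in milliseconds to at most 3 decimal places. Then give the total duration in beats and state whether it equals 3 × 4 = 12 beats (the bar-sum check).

1) 0.0ms=0b +491.803ms=1b
2) 491.803ms=1b +245.902ms=1/2b
3) 737.705ms=3/2b +245.902ms=1/2b
4) 983.607ms=2b +1264.637ms=18/7b
5) 2248.244ms=32/7b +281.03ms=4/7b
6) 2529.274ms=36/7b +281.03ms=4/7b
7) 2810.304ms=40/7b +281.03ms=4/7b
8) 3091.335ms=44/7b +281.03ms=4/7b
9) 3372.365ms=48/7b +281.03ms=4/7b
10) 3653.396ms=52/7b +281.03ms=4/7b
11) 3934.426ms=8b +281.03ms=4/7b
12) 4215.457ms=60/7b +281.03ms=4/7b
13) 4496.487ms=64/7b +281.03ms=4/7b
14) 4777.518ms=68/7b +281.03ms=4/7b
15) 5058.548ms=72/7b +281.03ms=4/7b
16) 5339.578ms=76/7b +281.03ms=4/7b
17) 5620.609ms=80/7b +281.03ms=4/7b
Σ=12b of 12 (122bpm 4/4) — PASS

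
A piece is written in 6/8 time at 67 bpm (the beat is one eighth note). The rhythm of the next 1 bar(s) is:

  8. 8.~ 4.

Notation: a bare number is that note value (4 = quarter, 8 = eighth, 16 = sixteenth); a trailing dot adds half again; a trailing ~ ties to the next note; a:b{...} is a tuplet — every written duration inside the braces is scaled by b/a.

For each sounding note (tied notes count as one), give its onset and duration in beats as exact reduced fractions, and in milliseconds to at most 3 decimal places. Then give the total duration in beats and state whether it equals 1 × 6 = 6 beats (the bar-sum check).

1) 0.0ms=0b +1343.284ms=3/2b
2) 1343.284ms=3/2b +4029.851ms=9/2b
Σ=6b of 6 (67bpm 6/8) — PASS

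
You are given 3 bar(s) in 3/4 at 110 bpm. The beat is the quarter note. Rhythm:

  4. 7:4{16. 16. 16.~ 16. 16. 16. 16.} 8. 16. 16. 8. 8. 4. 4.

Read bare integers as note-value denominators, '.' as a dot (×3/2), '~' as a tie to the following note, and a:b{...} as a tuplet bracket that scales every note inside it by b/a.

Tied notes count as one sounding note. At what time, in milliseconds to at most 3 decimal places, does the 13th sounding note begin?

1. 0.0ms @ 0 + 818.182ms (3/2)
2. 818.182ms @ 3/2 + 116.883ms (3/14)
3. 935.065ms @ 12/7 + 116.883ms (3/14)
4. 1051.948ms @ 27/14 + 233.766ms (3/7)
5. 1285.714ms @ 33/14 + 116.883ms (3/14)
6. 1402.597ms @ 18/7 + 116.883ms (3/14)
7. 1519.481ms @ 39/14 + 116.883ms (3/14)
8. 1636.364ms @ 3 + 409.091ms (3/4)
9. 2045.455ms @ 15/4 + 204.545ms (3/8)
10. 2250.0ms @ 33/8 + 204.545ms (3/8)
11. 2454.545ms @ 9/2 + 409.091ms (3/4)
12. 2863.636ms @ 21/4 + 409.091ms (3/4)
13. 3272.727ms @ 6 + 818.182ms (3/2)
14. 4090.909ms @ 15/2 + 818.182ms (3/2)

note 13 onset = 6b = 3272.727ms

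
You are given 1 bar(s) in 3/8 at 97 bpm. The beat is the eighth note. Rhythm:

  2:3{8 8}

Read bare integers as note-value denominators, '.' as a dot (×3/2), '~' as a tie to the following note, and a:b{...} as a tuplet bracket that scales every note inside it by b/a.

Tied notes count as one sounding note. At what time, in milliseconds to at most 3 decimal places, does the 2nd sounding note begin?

1. 0.0ms @ 0 + 927.835ms (3/2)
2. 927.835ms @ 3/2 + 927.835ms (3/2)

note 2 onset = 3/2b = 927.835ms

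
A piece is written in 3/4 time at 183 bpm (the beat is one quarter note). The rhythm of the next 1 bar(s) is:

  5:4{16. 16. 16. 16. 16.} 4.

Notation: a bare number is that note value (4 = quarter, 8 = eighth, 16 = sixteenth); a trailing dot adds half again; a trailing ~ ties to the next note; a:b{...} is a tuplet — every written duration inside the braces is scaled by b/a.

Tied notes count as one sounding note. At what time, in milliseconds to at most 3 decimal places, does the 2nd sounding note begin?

1. 0.0ms @ 0 + 98.361ms (3/10)
2. 98.361ms @ 3/10 + 98.361ms (3/10)
3. 196.721ms @ 3/5 + 98.361ms (3/10)
4. 295.082ms @ 9/10 + 98.361ms (3/10)
5. 393.443ms @ 6/5 + 98.361ms (3/10)
6. 491.803ms @ 3/2 + 491.803ms (3/2)

note 2 onset = 3/10b = 98.361ms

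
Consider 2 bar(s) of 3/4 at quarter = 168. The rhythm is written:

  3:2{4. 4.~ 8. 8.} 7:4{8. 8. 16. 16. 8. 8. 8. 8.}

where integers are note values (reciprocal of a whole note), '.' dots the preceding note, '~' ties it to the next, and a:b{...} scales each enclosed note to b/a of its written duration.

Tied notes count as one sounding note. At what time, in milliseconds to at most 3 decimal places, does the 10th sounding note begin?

note 10 onset = 36/7b = 1836.735ms

1. 0.0ms @ 0 + 357.143ms (1)
2. 357.143ms @ 1 + 535.714ms (3/2)
3. 892.857ms @ 5/2 + 178.571ms (1/2)
4. 1071.429ms @ 3 + 153.061ms (3/7)
5. 1224.49ms @ 24/7 + 153.061ms (3/7)
6. 1377.551ms @ 27/7 + 76.531ms (3/14)
7. 1454.082ms @ 57/14 + 76.531ms (3/14)
8. 1530.612ms @ 30/7 + 153.061ms (3/7)
9. 1683.673ms @ 33/7 + 153.061ms (3/7)
10. 1836.735ms @ 36/7 + 153.061ms (3/7)
11. 1989.796ms @ 39/7 + 153.061ms (3/7)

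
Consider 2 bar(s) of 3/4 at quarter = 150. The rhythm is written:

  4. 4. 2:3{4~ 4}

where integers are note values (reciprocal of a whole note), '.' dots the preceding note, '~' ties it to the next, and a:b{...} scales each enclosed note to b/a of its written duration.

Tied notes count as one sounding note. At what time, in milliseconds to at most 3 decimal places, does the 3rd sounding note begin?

note 3 onset = 3b = 1200.0ms

1. 0.0ms @ 0 + 600.0ms (3/2)
2. 600.0ms @ 3/2 + 600.0ms (3/2)
3. 1200.0ms @ 3 + 1200.0ms (3)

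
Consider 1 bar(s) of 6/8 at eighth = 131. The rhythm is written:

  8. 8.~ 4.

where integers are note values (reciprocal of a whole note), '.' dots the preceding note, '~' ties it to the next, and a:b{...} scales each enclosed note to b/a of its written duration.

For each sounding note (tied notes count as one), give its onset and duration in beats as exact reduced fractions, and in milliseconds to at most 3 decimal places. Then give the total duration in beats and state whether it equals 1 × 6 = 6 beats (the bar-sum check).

1) 0.0ms=0b +687.023ms=3/2b
2) 687.023ms=3/2b +2061.069ms=9/2b
Σ=6b of 6 (131bpm 6/8) — PASS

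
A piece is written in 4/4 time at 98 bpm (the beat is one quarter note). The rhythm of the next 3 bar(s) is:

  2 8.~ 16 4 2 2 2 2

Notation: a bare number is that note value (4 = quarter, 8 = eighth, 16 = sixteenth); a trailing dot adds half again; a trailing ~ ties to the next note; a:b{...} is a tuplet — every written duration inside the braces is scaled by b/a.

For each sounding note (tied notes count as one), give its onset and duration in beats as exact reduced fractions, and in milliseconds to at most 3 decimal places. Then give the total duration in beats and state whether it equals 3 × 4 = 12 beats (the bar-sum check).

1) 0.0ms=0b +1224.49ms=2b
2) 1224.49ms=2b +612.245ms=1b
3) 1836.735ms=3b +612.245ms=1b
4) 2448.98ms=4b +1224.49ms=2b
5) 3673.469ms=6b +1224.49ms=2b
6) 4897.959ms=8b +1224.49ms=2b
7) 6122.449ms=10b +1224.49ms=2b
Σ=12b of 12 (98bpm 4/4) — PASS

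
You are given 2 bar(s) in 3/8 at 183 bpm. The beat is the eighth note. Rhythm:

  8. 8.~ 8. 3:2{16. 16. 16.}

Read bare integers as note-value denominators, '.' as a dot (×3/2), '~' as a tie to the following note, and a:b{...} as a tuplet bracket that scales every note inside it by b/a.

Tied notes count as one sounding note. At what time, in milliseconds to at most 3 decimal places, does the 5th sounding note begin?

1. 0.0ms @ 0 + 491.803ms (3/2)
2. 491.803ms @ 3/2 + 983.607ms (3)
3. 1475.41ms @ 9/2 + 163.934ms (1/2)
4. 1639.344ms @ 5 + 163.934ms (1/2)
5. 1803.279ms @ 11/2 + 163.934ms (1/2)

note 5 onset = 11/2b = 1803.279ms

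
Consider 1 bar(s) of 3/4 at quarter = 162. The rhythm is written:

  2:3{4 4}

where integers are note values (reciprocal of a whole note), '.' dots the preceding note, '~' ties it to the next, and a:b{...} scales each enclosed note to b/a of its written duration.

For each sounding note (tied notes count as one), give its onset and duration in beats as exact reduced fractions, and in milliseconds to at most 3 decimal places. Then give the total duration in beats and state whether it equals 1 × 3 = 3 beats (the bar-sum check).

1) 0.0ms=0b +555.556ms=3/2b
2) 555.556ms=3/2b +555.556ms=3/2b
Σ=3b of 3 (162bpm 3/4) — PASS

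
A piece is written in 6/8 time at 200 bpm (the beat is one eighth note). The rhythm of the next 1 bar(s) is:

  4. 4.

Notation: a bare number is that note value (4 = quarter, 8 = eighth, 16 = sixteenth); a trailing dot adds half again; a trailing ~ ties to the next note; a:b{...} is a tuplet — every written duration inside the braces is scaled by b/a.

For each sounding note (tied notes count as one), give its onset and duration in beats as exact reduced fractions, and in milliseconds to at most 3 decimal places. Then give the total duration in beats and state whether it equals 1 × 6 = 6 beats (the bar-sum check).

1) 0.0ms=0b +900.0ms=3b
2) 900.0ms=3b +900.0ms=3b
Σ=6b of 6 (200bpm 6/8) — PASS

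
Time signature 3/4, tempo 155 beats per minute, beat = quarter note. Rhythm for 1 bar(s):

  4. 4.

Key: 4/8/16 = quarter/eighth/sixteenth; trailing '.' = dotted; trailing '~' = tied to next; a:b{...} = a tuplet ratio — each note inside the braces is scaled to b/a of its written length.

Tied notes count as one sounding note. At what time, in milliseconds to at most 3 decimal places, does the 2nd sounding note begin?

note 2 onset = 3/2b = 580.645ms

1. 0.0ms @ 0 + 580.645ms (3/2)
2. 580.645ms @ 3/2 + 580.645ms (3/2)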